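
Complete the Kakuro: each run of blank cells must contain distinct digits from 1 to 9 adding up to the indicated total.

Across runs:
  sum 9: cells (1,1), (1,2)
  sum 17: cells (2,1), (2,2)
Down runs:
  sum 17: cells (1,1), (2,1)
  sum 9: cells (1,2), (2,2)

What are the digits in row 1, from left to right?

17 in 2 cells must be {8,9}.
The 9 across and the 17 down share only 8, so (1,1) = 8.
(1,2) = 9 − 8 = 1 completes the 9 across.
(2,1) = 17 − 8 = 9 completes the 17 down.
(2,2) = 17 − 9 = 8 completes the 17 across.

8 1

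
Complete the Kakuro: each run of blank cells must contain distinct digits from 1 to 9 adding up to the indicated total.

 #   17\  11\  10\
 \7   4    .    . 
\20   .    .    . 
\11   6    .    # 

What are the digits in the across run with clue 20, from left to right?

7 4 9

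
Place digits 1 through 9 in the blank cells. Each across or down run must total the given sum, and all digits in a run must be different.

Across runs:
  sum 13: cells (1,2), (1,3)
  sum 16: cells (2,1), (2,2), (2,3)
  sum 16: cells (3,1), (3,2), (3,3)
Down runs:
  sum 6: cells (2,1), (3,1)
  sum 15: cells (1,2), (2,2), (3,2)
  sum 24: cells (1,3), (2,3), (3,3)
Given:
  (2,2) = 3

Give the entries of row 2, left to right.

24 in 3 cells must be {7,8,9}.
Nothing is forced directly, so branch on (2,1), whose candidates are 4 or 5. If (2,1) = 4: that forces (2,3) = 9, (3,1) = 2, (3,3) = 8, (1,3) = 7, after which (3,2) would have to be in {6} for the 16 across but in {4,5,7,8} for the 15 down — contradiction. So (2,1) = 5.
(2,3) = 16 − 8 = 8 completes the 16 across.
(3,1) = 6 − 5 = 1 completes the 6 down.
Nothing is forced directly, so branch on (1,3), whose candidates are 7 or 9. If (1,3) = 7: then (1,2) would have to be in {6} for the 13 across but in {4,5,7,8} for the 15 down — contradiction. So (1,3) = 9.
(1,2) = 13 − 9 = 4 completes the 13 across.
(3,2) = 15 − 7 = 8 completes the 15 down.
(3,3) = 16 − 9 = 7 completes the 16 across.

5 3 8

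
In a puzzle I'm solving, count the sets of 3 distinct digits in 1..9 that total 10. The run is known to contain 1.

3

3 distinct digits from 1–9 sum between 6 and 24.
Keeping only sets containing 1.
Enumerating: {1,2,7}, {1,3,6}, {1,4,5}.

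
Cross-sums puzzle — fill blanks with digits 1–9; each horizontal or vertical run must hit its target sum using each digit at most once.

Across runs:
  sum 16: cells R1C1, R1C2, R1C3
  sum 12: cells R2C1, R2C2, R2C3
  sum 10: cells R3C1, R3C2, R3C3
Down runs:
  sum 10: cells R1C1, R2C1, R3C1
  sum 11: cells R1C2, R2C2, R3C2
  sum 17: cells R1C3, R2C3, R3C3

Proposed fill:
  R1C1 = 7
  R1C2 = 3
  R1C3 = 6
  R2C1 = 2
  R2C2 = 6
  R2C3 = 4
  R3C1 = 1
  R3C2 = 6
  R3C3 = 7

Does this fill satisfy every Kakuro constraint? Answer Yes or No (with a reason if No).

No — the down run R1C2–R3C2 sums to 15, not 11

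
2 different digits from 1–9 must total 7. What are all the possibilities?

2 distinct digits from 1–9 sum between 3 and 17.

{1,6}; {2,5}; {3,4}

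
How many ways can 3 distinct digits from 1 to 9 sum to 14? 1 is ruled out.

5

3 distinct digits from 1–9 sum between 6 and 24.
Dropping sets that contain 1.
Enumerating: {2,3,9}, {2,4,8}, {2,5,7}, {3,4,7}, {3,5,6}.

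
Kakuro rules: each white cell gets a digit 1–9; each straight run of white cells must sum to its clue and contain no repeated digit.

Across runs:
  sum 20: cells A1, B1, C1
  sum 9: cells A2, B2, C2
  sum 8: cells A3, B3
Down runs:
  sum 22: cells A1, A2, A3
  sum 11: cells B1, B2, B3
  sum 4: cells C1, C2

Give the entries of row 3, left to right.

4 in 2 cells must be {1,3}.
Only 3 fits C1 under both its across sum 20 and down sum 4.
C2 = 4 − 3 = 1 completes the 4 down.
Given what's placed, B1 must be 8 to fit the 20 across and 11 down.
B2 = 2: the only remaining digit allowed by both the 9 across and the 11 down.
B3 = 11 − 10 = 1 completes the 11 down.
A1 = 20 − 11 = 9 completes the 20 across.
A2 = 9 − 3 = 6 completes the 9 across.
A3 = 8 − 1 = 7 completes the 8 across.

7, 1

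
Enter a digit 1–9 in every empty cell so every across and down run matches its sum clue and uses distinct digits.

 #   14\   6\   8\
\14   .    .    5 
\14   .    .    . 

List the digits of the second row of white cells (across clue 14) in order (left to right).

6, 5, 3

R2C3 = 8 − 5 = 3 completes the 8 down.
Nothing is forced directly, so branch on R1C1, whose candidates are 6 or 8. If R1C1 = 6: then R1C2 would have to be in {3} for the 14 across but in {1,2,4,5} for the 6 down — contradiction. So R1C1 = 8.
R1C2 = 14 − 13 = 1 completes the 14 across.
R2C1 = 14 − 8 = 6 completes the 14 down.
R2C2 = 14 − 9 = 5 completes the 14 across.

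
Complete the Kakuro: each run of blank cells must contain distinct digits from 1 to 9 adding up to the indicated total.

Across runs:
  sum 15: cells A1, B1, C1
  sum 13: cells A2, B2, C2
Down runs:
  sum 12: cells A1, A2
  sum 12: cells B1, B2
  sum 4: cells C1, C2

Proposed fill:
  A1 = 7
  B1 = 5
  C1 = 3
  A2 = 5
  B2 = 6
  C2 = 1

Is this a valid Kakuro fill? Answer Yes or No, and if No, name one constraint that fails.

No — the across run A2–C2 sums to 12, not 13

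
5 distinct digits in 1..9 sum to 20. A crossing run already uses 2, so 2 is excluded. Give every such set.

{1,3,4,5,7}

5 distinct digits from 1–9 sum between 15 and 35.
Dropping sets that contain 2.
Only one set works: {1,3,4,5,7}.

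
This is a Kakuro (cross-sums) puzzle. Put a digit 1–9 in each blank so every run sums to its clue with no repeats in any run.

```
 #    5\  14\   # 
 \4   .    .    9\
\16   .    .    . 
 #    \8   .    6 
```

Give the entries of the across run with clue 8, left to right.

4 in 2 cells must be {1,3}.
R2C3 = 9 − 6 = 3 completes the 9 down.
R3C2 = 8 − 6 = 2 completes the 8 across.
Given what's placed, R1C2 must be 3 to fit the 4 across and 14 down.
R2C1 = 4: the only remaining digit allowed by both the 16 across and the 5 down.
R2C2 = 16 − 7 = 9 completes the 16 across.
R1C1 = 4 − 3 = 1 completes the 4 across.

2 6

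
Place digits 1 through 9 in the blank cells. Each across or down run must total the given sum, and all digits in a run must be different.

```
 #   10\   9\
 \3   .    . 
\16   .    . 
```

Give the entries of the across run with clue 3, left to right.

1, 2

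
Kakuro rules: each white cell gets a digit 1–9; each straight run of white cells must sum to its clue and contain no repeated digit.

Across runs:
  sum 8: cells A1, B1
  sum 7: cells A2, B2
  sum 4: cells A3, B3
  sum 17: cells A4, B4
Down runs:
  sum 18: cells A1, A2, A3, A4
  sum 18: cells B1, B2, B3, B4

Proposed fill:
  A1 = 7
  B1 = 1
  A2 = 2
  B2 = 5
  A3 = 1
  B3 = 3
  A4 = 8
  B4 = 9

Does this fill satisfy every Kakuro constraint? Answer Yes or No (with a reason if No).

Across: 7+1=8; 2+5=7; 1+3=4; 8+9=17. Down: 7+2+1+8=18; 1+5+3+9=18. No digit repeats within any run.

Yes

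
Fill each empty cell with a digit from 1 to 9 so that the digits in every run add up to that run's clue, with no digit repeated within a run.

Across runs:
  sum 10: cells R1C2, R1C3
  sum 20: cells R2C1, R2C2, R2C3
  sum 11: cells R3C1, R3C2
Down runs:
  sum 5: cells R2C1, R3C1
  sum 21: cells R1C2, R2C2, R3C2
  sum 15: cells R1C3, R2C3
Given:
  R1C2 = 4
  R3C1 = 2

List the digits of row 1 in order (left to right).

R1C3 = 10 − 4 = 6 completes the 10 across.
R2C1 = 5 − 2 = 3 completes the 5 down.
R2C3 = 15 − 6 = 9 completes the 15 down.
R3C2 = 11 − 2 = 9 completes the 11 across.
R2C2 = 20 − 12 = 8 completes the 20 across.

4, 6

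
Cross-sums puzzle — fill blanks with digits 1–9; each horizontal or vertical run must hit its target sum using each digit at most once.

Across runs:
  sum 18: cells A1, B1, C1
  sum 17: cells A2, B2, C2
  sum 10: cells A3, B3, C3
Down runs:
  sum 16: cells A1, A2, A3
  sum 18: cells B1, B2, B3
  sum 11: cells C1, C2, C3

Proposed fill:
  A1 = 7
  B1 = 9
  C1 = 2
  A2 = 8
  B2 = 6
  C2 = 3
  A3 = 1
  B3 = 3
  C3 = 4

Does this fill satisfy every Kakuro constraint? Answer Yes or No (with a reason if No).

No — the across run A3–C3 sums to 8, not 10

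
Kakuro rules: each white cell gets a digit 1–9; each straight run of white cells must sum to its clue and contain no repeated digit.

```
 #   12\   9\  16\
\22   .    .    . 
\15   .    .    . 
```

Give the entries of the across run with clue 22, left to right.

7 6 9

16 in 2 cells must be {7,9}.
Nothing is forced directly, so branch on R1C3, whose candidates are 7 or 9. If R1C3 = 7: that forces R1C1 = 9, R1C2 = 6, R2C1 = 3, after which R2C2 would have to be in {4,5,7,8} for the 15 across but in {3} for the 9 down — contradiction. So R1C3 = 9.
R2C3 = 16 − 9 = 7 completes the 16 down.
Nothing is forced directly, so branch on R2C1, whose candidates are 3 or 5. If R2C1 = 3: then R1C1 would have to be in {5,6,7,8} for the 22 across but in {9} for the 12 down — contradiction. So R2C1 = 5.
R1C1 = 12 − 5 = 7 completes the 12 down.
R1C2 = 22 − 16 = 6 completes the 22 across.
R2C2 = 15 − 12 = 3 completes the 15 across.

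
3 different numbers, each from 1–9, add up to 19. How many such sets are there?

5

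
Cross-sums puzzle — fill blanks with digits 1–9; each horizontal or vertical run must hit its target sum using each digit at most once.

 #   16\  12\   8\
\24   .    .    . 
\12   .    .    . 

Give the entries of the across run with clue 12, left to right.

24 in 3 cells must be {7,8,9}; 16 in 2 cells must be {7,9}.
The 24 across and the 8 down share only 7, so R1C3 = 7.
R2C3 = 8 − 7 = 1 completes the 8 down.
Given what's placed, R1C1 must be 9 to fit the 24 across and 16 down.
R1C2 = 24 − 16 = 8 completes the 24 across.
R2C1 = 16 − 9 = 7 completes the 16 down.
R2C2 = 12 − 8 = 4 completes the 12 across.

7 4 1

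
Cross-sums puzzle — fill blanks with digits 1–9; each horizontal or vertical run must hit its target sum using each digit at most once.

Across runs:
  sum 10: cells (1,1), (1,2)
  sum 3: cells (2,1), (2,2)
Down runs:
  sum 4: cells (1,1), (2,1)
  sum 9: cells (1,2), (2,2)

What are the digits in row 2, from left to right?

1 2

3 in 2 cells must be {1,2}; 4 in 2 cells must be {1,3}.
The 3 across and the 4 down share only 1, so (2,1) = 1.
(2,2) = 3 − 1 = 2 completes the 3 across.
(1,1) = 4 − 1 = 3 completes the 4 down.
(1,2) = 10 − 3 = 7 completes the 10 across.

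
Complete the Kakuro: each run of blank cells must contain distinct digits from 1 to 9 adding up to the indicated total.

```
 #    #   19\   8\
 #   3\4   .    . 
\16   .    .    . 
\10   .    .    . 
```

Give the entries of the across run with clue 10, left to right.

4 in 2 cells must be {1,3}; 3 in 2 cells must be {1,2}.
Only 3 fits R1C2 under both its across sum 4 and down sum 19.
R1C3 = 4 − 3 = 1 completes the 4 across.
Given what's placed, R3C2 must be 7 to fit the 10 across and 19 down.
R3C3 = 2: the only remaining digit allowed by both the 10 across and the 8 down.
R2C2 = 19 − 10 = 9 completes the 19 down.
R2C3 = 8 − 3 = 5 completes the 8 down.
R3C1 = 10 − 9 = 1 completes the 10 across.

1 7 2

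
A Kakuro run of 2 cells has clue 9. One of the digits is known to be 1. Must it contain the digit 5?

The only way to make 9 from 2 distinct digits under that restriction is {1,8}, which does not contain 5.

No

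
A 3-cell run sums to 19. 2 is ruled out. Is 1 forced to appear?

Counterexample: {3,7,9} sums to 19 under that restriction without using 1.

No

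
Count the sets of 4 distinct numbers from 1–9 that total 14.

5

4 distinct digits from 1–9 sum between 10 and 30.
Enumerating: {1,2,3,8}, {1,2,4,7}, {1,2,5,6}, {1,3,4,6}, {2,3,4,5}.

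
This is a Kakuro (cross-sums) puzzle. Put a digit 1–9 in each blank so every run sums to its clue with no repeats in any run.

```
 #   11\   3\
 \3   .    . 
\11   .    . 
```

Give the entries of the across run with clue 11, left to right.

9, 2

3 in 2 cells must be {1,2}.
The 3 across and the 11 down share only 2, so R1C1 = 2.
R1C2 = 3 − 2 = 1 completes the 3 across.
R2C1 = 11 − 2 = 9 completes the 11 down.
R2C2 = 11 − 9 = 2 completes the 11 across.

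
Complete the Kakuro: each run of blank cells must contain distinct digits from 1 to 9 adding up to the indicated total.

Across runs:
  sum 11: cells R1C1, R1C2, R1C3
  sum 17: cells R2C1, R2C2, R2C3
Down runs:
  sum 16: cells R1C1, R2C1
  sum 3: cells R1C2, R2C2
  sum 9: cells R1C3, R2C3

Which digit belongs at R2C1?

9

16 in 2 cells must be {7,9}; 3 in 2 cells must be {1,2}.
The 11 across and the 16 down share only 7, so R1C1 = 7.
Given what's placed, R1C2 must be 1 to fit the 11 across and 3 down.
R1C3 = 11 − 8 = 3 completes the 11 across.
R2C1 = 16 − 7 = 9 completes the 16 down.
R2C2 = 3 − 1 = 2 completes the 3 down.
R2C3 = 17 − 11 = 6 completes the 17 across.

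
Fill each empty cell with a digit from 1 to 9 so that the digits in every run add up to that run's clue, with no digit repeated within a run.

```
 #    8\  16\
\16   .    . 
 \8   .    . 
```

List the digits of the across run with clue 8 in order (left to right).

1, 7

16 in 2 cells must be {7,9}.
The 16 across and the 8 down share only 7, so R1C1 = 7.
R1C2 = 16 − 7 = 9 completes the 16 across.
R2C1 = 8 − 7 = 1 completes the 8 down.
R2C2 = 8 − 1 = 7 completes the 8 across.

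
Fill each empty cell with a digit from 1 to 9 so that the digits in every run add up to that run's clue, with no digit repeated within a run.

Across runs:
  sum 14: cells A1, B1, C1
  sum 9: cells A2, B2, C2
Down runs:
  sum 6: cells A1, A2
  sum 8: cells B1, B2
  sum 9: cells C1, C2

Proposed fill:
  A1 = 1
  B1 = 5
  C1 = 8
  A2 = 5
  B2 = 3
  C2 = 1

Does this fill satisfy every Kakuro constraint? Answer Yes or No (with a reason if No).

Yes

Across: 1+5+8=14; 5+3+1=9. Down: 1+5=6; 5+3=8; 8+1=9. No digit repeats within any run.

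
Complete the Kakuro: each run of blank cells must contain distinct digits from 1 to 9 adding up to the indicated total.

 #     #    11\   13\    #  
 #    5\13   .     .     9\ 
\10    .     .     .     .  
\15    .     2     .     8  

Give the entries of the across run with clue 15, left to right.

1 2 4 8

10 in 4 cells must be {1,2,3,4}.
R2C4 = 9 − 8 = 1 completes the 9 down.
Nothing is forced directly, so branch on R3C1, whose candidates are 1 or 4. If R3C1 = 4: then R2C1 would have to be in {2,3,4} for the 10 across but in {1} for the 5 down — contradiction. So R3C1 = 1.
R2C1 = 5 − 1 = 4 completes the 5 down.
R2C2 = 3: the only remaining digit allowed by both the 10 across and the 11 down.
R2C3 = 10 − 8 = 2 completes the 10 across.
R3C3 = 15 − 11 = 4 completes the 15 across.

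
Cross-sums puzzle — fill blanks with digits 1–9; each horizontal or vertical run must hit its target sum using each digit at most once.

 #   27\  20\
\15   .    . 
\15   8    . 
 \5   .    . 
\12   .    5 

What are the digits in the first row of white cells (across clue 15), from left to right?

R2C2 = 15 − 8 = 7 completes the 15 across.
Given what's placed, R3C2 must be 2 to fit the 5 across and 20 down.
R4C1 = 12 − 5 = 7 completes the 12 across.
Given what's placed, R1C1 must be 9 to fit the 15 across and 27 down.
R1C2 = 15 − 9 = 6 completes the 15 across.
R3C1 = 5 − 2 = 3 completes the 5 across.

9 6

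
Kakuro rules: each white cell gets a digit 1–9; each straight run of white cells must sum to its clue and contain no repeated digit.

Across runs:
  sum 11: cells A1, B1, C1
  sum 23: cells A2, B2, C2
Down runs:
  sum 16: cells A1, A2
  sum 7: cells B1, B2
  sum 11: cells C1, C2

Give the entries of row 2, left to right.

9 6 8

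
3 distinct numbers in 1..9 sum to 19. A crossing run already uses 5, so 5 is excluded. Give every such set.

{2,8,9}; {3,7,9}; {4,6,9}; {4,7,8}

3 distinct digits from 1–9 sum between 6 and 24.
Dropping sets that contain 5.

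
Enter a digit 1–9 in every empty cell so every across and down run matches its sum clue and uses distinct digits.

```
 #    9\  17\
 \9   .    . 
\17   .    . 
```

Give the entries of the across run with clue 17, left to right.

17 in 2 cells must be {8,9}.
The 9 across and the 17 down share only 8, so R1C2 = 8.
The 17 across and the 9 down share only 8, so R2C1 = 8.
R2C2 = 17 − 8 = 9 completes the 17 across.
R1C1 = 9 − 8 = 1 completes the 9 across.

8, 9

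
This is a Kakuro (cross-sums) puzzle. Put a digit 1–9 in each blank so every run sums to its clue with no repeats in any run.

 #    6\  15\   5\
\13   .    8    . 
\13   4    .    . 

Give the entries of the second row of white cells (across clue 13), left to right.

R1C1 = 6 − 4 = 2 completes the 6 down.
R1C3 = 13 − 10 = 3 completes the 13 across.
R2C2 = 15 − 8 = 7 completes the 15 down.
R2C3 = 13 − 11 = 2 completes the 13 across.

4 7 2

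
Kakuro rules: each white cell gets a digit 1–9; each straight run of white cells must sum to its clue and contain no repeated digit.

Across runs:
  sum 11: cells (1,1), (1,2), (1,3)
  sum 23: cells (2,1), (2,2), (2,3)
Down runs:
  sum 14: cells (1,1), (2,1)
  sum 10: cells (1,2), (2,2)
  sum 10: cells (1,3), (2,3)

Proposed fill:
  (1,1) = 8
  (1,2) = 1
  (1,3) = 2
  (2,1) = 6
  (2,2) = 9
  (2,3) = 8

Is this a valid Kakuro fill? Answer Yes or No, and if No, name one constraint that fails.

Yes

Across: 8+1+2=11; 6+9+8=23. Down: 8+6=14; 1+9=10; 2+8=10. No digit repeats within any run.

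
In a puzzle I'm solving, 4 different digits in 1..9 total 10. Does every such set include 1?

Yes

The only way to make 10 from 4 distinct digits is {1,2,3,4}, which contains 1.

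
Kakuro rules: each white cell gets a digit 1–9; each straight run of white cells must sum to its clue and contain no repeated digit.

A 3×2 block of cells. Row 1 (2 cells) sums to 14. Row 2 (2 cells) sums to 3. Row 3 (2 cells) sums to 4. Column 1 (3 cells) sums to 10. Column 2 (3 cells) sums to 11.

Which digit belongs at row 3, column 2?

1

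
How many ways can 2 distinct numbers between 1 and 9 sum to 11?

4

2 distinct digits from 1–9 sum between 3 and 17.
Enumerating: {2,9}, {3,8}, {4,7}, {5,6}.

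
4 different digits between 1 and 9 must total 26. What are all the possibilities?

{2,7,8,9}; {3,6,8,9}; {4,5,8,9}; {4,6,7,9}; {5,6,7,8}

4 distinct digits from 1–9 sum between 10 and 30.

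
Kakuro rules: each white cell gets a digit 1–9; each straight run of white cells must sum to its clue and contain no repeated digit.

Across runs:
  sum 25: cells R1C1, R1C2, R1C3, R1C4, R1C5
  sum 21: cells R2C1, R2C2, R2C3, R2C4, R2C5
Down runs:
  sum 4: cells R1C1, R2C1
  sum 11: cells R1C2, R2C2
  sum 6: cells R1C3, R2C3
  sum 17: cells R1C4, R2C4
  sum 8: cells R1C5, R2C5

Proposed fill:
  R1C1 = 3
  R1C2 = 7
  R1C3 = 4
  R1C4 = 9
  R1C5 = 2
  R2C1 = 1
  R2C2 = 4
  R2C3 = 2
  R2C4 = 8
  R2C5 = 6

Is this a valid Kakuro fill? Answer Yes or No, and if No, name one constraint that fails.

Yes

Across: 3+7+4+9+2=25; 1+4+2+8+6=21. Down: 3+1=4; 7+4=11; 4+2=6; 9+8=17; 2+6=8. No digit repeats within any run.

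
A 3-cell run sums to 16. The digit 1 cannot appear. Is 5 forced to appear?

Counterexample: {2,6,8} sums to 16 under that restriction without using 5.

No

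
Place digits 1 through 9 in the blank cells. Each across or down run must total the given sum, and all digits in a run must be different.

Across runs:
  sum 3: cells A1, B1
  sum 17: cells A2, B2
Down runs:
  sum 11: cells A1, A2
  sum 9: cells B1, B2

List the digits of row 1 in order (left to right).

2, 1

3 in 2 cells must be {1,2}; 17 in 2 cells must be {8,9}.
The 3 across and the 11 down share only 2, so A1 = 2.
B1 = 3 − 2 = 1 completes the 3 across.
A2 = 11 − 2 = 9 completes the 11 down.
B2 = 17 − 9 = 8 completes the 17 across.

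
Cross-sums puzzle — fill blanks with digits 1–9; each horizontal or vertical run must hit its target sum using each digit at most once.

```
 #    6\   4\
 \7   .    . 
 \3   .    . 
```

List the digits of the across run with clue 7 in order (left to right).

4 3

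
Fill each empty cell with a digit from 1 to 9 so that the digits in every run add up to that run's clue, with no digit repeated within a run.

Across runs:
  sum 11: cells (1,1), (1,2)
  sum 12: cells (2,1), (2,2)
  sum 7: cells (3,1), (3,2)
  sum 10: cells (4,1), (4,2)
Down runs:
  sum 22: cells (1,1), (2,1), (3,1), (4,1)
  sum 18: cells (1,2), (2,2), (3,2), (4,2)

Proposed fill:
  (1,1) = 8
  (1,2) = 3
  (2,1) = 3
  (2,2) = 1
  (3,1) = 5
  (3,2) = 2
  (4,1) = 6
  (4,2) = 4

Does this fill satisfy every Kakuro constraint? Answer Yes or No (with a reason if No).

No — the down run (1,2)–(4,2) sums to 10, not 18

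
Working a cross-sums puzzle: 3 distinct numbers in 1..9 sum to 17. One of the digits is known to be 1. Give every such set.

3 distinct digits from 1–9 sum between 6 and 24.
Keeping only sets containing 1.
Only one set works: {1,7,9}.

{1,7,9}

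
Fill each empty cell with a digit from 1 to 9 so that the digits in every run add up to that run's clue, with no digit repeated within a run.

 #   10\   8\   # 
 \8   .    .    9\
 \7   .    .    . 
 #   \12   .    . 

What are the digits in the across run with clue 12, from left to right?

5, 7

7 in 3 cells must be {1,2,4}.
Nothing is forced directly, so branch on R2C1, whose candidates are 1 or 2 or 4. If R2C1 = 1: then R1C1 would have to be in {1,2,3,5,6,7} for the 8 across but in {9} for the 10 down — contradiction. If R2C1 = 2: then R1C1 would have to be in {1,2,3,5,6,7} for the 8 across but in {8} for the 10 down — contradiction. So R2C1 = 4.
R1C1 = 10 − 4 = 6 completes the 10 down.
R1C2 = 8 − 6 = 2 completes the 8 across.
R2C2 = 1: the only remaining digit allowed by both the 7 across and the 8 down.
R2C3 = 7 − 5 = 2 completes the 7 across.
R3C2 = 8 − 3 = 5 completes the 8 down.
R3C3 = 12 − 5 = 7 completes the 12 across.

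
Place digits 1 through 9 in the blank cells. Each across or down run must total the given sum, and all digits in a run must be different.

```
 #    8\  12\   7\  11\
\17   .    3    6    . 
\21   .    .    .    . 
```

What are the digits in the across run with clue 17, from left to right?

1, 3, 6, 7

R1C4 = 7: the only remaining digit allowed by both the 17 across and the 11 down.
R2C2 = 12 − 3 = 9 completes the 12 down.
R2C3 = 7 − 6 = 1 completes the 7 down.
R2C4 = 11 − 7 = 4 completes the 11 down.
R1C1 = 17 − 16 = 1 completes the 17 across.
R2C1 = 21 − 14 = 7 completes the 21 across.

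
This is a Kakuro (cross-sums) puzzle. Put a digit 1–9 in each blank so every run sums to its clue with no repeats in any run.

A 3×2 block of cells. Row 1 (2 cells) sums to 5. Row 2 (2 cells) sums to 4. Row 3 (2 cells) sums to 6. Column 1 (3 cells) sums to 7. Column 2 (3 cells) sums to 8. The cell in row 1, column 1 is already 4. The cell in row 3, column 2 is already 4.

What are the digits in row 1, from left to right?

4 in 2 cells must be {1,3}; 7 in 3 cells must be {1,2,4}.
(1,2) = 5 − 4 = 1 completes the 5 across.
Given what's placed, (2,1) must be 1 to fit the 4 across and 7 down.
(2,2) = 4 − 1 = 3 completes the 4 across.
(3,1) = 6 − 4 = 2 completes the 6 across.

4, 1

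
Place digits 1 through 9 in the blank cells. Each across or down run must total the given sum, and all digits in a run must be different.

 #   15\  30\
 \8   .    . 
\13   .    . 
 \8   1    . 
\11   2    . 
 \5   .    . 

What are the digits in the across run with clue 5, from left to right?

15 in 5 cells must be {1,2,3,4,5}.
R3C2 = 8 − 1 = 7 completes the 8 across.
R4C2 = 11 − 2 = 9 completes the 11 across.
Nothing is forced directly, so branch on R2C1, whose candidates are 4 or 5. If R2C1 = 4: then R2C2 would have to be in {9} for the 13 across but in {1,2,3,4,5,6,8} for the 30 down — contradiction. So R2C1 = 5.
Given what's placed, R1C1 must be 3 to fit the 8 across and 15 down.
R1C2 = 8 − 3 = 5 completes the 8 across.
R2C2 = 13 − 5 = 8 completes the 13 across.
R5C1 = 15 − 11 = 4 completes the 15 down.
R5C2 = 5 − 4 = 1 completes the 5 across.

4, 1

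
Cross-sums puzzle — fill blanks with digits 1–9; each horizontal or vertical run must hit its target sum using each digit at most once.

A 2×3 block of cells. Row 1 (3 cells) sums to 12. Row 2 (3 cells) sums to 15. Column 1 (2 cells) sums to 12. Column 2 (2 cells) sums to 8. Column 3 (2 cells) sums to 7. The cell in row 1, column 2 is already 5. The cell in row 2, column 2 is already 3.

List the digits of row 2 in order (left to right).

Nothing is forced directly, so branch on (2,3), whose candidates are 4 or 5. If (2,3) = 5: then (1,3) would have to be in {1,3,4,6} for the 12 across but in {2} for the 7 down — contradiction. So (2,3) = 4.
(1,3) = 7 − 4 = 3 completes the 7 down.
(2,1) = 15 − 7 = 8 completes the 15 across.
(1,1) = 12 − 8 = 4 completes the 12 across.

8 3 4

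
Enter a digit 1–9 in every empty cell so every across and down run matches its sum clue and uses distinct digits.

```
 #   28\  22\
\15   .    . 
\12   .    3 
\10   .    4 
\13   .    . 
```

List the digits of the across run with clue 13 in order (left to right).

R2C1 = 12 − 3 = 9 completes the 12 across.
R3C1 = 10 − 4 = 6 completes the 10 across.
R1C1 = 8: the only remaining digit allowed by both the 15 across and the 28 down.
R1C2 = 15 − 8 = 7 completes the 15 across.
R4C1 = 28 − 23 = 5 completes the 28 down.
R4C2 = 13 − 5 = 8 completes the 13 across.

5, 8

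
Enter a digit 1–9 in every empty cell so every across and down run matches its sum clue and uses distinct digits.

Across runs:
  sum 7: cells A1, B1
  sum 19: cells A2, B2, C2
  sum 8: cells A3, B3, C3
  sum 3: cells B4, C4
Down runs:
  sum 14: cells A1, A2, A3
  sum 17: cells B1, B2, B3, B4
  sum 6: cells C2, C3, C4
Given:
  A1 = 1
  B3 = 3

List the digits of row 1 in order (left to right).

3 in 2 cells must be {1,2}; 6 in 3 cells must be {1,2,3}.
B1 = 7 − 1 = 6 completes the 7 across.

1, 6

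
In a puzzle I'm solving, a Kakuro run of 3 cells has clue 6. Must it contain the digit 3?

The only way to make 6 from 3 distinct digits is {1,2,3}, which contains 3.

Yes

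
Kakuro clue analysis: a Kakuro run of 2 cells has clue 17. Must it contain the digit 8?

The only way to make 17 from 2 distinct digits is {8,9}, which contains 8.

Yes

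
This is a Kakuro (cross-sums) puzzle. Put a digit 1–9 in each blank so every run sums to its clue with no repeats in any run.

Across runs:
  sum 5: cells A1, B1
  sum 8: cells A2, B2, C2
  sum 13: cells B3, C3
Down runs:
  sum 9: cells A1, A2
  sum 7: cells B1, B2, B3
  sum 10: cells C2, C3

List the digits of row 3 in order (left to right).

7 in 3 cells must be {1,2,4}.
The 13 across and the 7 down share only 4, so B3 = 4.
C3 = 13 − 4 = 9 completes the 13 across.
C2 = 10 − 9 = 1 completes the 10 down.
B2 = 2: the only remaining digit allowed by both the 8 across and the 7 down.
B1 = 7 − 6 = 1 completes the 7 down.
A2 = 8 − 3 = 5 completes the 8 across.
A1 = 5 − 1 = 4 completes the 5 across.

4 9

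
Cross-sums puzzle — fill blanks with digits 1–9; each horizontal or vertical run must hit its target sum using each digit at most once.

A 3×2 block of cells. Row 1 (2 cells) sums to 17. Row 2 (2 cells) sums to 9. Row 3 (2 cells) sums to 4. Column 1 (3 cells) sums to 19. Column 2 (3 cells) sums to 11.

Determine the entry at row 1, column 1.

9

17 in 2 cells must be {8,9}; 4 in 2 cells must be {1,3}.
The 17 across and the 11 down share only 8, so (1,2) = 8.
The 4 across and the 19 down share only 3, so (3,1) = 3.
(3,2) = 4 − 3 = 1 completes the 4 across.
(1,1) = 17 − 8 = 9 completes the 17 across.
(2,1) = 19 − 12 = 7 completes the 19 down.
(2,2) = 9 − 7 = 2 completes the 9 across.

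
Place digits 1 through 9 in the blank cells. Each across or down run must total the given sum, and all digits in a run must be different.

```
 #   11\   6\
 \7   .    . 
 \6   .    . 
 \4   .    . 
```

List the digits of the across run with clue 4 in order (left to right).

4 in 2 cells must be {1,3}; 6 in 3 cells must be {1,2,3}.
Nothing is forced directly, so branch on R2C2, whose candidates are 1 or 2. If R2C2 = 1: that forces R2C1 = 5, after which R3C1 would have to be in {1,3} for the 4 across but in {2,4} for the 11 down — contradiction. So R2C2 = 2.
R2C1 = 6 − 2 = 4 completes the 6 across.
Given what's placed, R3C1 must be 1 to fit the 4 across and 11 down.
R3C2 = 4 − 1 = 3 completes the 4 across.
R1C1 = 11 − 5 = 6 completes the 11 down.
R1C2 = 7 − 6 = 1 completes the 7 across.

1 3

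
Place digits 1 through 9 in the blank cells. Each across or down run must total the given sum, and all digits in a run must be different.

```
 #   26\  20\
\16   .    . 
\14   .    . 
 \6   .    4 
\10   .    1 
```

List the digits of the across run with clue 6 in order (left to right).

2 4

16 in 2 cells must be {7,9}.
R3C1 = 6 − 4 = 2 completes the 6 across.
R4C1 = 10 − 1 = 9 completes the 10 across.
R1C1 = 7: the only remaining digit allowed by both the 16 across and the 26 down.
R1C2 = 16 − 7 = 9 completes the 16 across.
R2C1 = 26 − 18 = 8 completes the 26 down.
R2C2 = 14 − 8 = 6 completes the 14 across.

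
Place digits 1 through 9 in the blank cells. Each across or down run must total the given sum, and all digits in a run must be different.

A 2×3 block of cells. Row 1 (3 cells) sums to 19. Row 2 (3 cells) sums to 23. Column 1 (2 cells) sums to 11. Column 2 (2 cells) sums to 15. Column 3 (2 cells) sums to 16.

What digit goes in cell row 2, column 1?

23 in 3 cells must be {6,8,9}; 16 in 2 cells must be {7,9}.
The 23 across and the 16 down share only 9, so (2,3) = 9.
(1,3) = 16 − 9 = 7 completes the 16 down.
Nothing is forced directly, so branch on (2,1), whose candidates are 6 or 8. If (2,1) = 6: then (1,1) would have to be in {3,4,8,9} for the 19 across but in {5} for the 11 down — contradiction. So (2,1) = 8.
(1,1) = 11 − 8 = 3 completes the 11 down.
(1,2) = 19 − 10 = 9 completes the 19 across.
(2,2) = 23 − 17 = 6 completes the 23 across.

8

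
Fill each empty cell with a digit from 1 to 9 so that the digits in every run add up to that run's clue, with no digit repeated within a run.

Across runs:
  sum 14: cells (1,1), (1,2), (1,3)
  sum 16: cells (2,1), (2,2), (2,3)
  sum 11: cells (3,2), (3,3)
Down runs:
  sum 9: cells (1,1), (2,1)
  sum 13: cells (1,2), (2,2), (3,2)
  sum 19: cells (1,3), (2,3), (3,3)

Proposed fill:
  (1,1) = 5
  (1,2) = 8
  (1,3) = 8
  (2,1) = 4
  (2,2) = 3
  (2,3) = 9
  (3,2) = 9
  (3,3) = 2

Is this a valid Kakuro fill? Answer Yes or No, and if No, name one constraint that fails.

No — the across run (1,1)–(1,3) sums to 21, not 14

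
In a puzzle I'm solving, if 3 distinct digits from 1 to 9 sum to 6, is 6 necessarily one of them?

No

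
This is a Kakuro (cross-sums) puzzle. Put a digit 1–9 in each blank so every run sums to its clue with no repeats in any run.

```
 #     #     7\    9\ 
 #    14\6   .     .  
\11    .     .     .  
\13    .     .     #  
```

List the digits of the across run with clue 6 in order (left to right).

1 5

7 in 3 cells must be {1,2,4}.
The 13 across and the 7 down share only 4, so R3C2 = 4.
R3C1 = 13 − 4 = 9 completes the 13 across.
R2C1 = 14 − 9 = 5 completes the 14 down.
R2C2 = 2: the only remaining digit allowed by both the 11 across and the 7 down.
R2C3 = 11 − 7 = 4 completes the 11 across.
R1C2 = 7 − 6 = 1 completes the 7 down.
R1C3 = 6 − 1 = 5 completes the 6 across.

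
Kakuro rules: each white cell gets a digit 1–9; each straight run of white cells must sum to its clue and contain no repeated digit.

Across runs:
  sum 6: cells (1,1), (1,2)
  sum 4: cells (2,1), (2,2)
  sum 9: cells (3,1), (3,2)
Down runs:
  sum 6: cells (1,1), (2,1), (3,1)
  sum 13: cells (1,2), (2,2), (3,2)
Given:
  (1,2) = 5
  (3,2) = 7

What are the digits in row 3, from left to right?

4 in 2 cells must be {1,3}; 6 in 3 cells must be {1,2,3}.
(1,1) = 6 − 5 = 1 completes the 6 across.
(2,1) = 3: the only remaining digit allowed by both the 4 across and the 6 down.
(2,2) = 4 − 3 = 1 completes the 4 across.
(3,1) = 9 − 7 = 2 completes the 9 across.

2 7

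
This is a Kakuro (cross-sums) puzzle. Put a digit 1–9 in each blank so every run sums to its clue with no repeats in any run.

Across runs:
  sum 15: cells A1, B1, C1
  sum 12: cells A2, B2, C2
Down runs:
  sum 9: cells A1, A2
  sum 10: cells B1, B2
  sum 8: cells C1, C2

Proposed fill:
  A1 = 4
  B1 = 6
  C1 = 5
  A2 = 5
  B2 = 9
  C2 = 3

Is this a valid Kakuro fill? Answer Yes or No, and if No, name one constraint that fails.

No — the across run A2–C2 sums to 17, not 12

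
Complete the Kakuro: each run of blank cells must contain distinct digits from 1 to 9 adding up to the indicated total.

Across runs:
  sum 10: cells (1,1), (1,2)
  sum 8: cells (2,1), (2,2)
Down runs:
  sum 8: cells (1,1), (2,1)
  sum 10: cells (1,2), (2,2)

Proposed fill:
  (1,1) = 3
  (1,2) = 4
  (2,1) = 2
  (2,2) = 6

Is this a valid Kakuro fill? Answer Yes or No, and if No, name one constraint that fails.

No — the across run (1,1)–(1,2) sums to 7, not 10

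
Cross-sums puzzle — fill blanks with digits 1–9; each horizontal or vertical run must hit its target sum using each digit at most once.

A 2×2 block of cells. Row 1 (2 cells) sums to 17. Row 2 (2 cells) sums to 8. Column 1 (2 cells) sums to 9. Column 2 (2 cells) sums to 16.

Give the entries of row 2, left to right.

17 in 2 cells must be {8,9}; 16 in 2 cells must be {7,9}.
The 17 across and the 9 down share only 8, so (1,1) = 8.
(1,2) = 17 − 8 = 9 completes the 17 across.
(2,1) = 9 − 8 = 1 completes the 9 down.
(2,2) = 8 − 1 = 7 completes the 8 across.

1 7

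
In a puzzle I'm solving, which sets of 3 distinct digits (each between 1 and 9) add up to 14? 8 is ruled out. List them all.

{1,4,9}; {1,6,7}; {2,3,9}; {2,5,7}; {3,4,7}; {3,5,6}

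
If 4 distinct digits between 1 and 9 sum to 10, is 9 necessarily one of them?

No

The only way to make 10 from 4 distinct digits is {1,2,3,4}, which does not contain 9.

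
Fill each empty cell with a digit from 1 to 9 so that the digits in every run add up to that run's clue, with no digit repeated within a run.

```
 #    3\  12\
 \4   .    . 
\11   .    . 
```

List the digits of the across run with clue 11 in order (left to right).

2 9

4 in 2 cells must be {1,3}; 3 in 2 cells must be {1,2}.
The 4 across and the 3 down share only 1, so R1C1 = 1.
R1C2 = 4 − 1 = 3 completes the 4 across.
R2C1 = 3 − 1 = 2 completes the 3 down.
R2C2 = 11 − 2 = 9 completes the 11 across.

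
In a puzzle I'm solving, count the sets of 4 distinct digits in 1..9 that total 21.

11

4 distinct digits from 1–9 sum between 10 and 30.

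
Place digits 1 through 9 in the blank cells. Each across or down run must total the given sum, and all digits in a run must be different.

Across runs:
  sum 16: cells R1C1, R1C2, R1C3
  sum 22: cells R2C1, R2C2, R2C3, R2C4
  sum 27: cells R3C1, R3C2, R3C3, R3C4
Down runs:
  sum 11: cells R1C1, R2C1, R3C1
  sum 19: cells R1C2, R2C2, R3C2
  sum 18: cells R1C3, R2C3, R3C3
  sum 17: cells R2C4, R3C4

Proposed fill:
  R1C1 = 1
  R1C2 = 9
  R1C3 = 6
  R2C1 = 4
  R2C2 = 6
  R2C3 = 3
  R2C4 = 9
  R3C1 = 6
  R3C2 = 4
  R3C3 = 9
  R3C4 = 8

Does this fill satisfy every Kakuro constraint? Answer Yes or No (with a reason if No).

Yes

Across: 1+9+6=16; 4+6+3+9=22; 6+4+9+8=27. Down: 1+4+6=11; 9+6+4=19; 6+3+9=18; 9+8=17. No digit repeats within any run.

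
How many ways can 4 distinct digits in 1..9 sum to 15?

6

4 distinct digits from 1–9 sum between 10 and 30.
Enumerating: {1,2,3,9}, {1,2,4,8}, {1,2,5,7}, {1,3,4,7}, {1,3,5,6}, {2,3,4,6}.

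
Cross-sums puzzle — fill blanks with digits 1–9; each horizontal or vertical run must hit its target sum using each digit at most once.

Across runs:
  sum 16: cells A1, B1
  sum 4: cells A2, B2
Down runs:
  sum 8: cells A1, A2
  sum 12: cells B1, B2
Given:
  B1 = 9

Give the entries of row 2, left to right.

1 3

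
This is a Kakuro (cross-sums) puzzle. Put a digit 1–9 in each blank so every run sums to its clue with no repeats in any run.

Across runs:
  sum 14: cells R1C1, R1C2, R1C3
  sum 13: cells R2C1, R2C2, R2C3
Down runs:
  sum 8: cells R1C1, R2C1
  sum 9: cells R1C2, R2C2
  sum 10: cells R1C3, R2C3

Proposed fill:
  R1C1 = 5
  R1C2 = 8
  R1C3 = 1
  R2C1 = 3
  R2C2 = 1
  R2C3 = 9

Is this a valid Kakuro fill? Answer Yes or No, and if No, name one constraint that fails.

Yes

Across: 5+8+1=14; 3+1+9=13. Down: 5+3=8; 8+1=9; 1+9=10. No digit repeats within any run.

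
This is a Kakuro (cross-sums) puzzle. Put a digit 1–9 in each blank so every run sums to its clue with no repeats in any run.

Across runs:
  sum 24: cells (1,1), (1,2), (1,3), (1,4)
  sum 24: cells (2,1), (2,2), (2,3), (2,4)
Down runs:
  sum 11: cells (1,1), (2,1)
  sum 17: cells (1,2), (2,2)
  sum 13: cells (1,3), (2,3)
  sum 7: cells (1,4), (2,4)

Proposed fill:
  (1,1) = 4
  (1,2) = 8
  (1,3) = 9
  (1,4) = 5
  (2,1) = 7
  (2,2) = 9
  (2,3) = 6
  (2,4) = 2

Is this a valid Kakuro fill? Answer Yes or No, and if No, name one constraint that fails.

No — the across run (1,1)–(1,4) sums to 26, not 24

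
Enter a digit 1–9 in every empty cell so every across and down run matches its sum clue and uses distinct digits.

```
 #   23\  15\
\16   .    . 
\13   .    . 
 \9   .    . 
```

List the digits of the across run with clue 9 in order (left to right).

6, 3

16 in 2 cells must be {7,9}; 23 in 3 cells must be {6,8,9}.
The 16 across and the 23 down share only 9, so R1C1 = 9.
R1C2 = 16 − 9 = 7 completes the 16 across.
Nothing is forced directly, so branch on R2C1, whose candidates are 6 or 8. If R2C1 = 6: then R2C2 would have to be in {7} for the 13 across but in {2,3,5,6} for the 15 down — contradiction. So R2C1 = 8.
R2C2 = 13 − 8 = 5 completes the 13 across.
R3C1 = 23 − 17 = 6 completes the 23 down.
R3C2 = 9 − 6 = 3 completes the 9 across.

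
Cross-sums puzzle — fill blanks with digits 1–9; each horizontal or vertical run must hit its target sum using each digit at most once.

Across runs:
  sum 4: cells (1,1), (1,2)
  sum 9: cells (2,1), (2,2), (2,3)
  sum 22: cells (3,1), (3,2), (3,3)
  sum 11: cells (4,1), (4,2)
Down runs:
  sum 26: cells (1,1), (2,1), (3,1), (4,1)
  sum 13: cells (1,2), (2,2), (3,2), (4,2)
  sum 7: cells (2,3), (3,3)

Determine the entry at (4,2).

4 in 2 cells must be {1,3}.
Only 3 fits (1,1) under both its across sum 4 and down sum 26.
(1,2) = 4 − 3 = 1 completes the 4 across.
Given what's placed, (2,1) must be 6 to fit the 9 across and 26 down.
(2,2) = 2: the only remaining digit allowed by both the 9 across and the 13 down.
(2,3) = 9 − 8 = 1 completes the 9 across.
(3,3) = 7 − 1 = 6 completes the 7 down.
Given what's placed, (3,1) must be 9 to fit the 22 across and 26 down.
(3,2) = 22 − 15 = 7 completes the 22 across.
(4,1) = 26 − 18 = 8 completes the 26 down.
(4,2) = 11 − 8 = 3 completes the 11 across.

3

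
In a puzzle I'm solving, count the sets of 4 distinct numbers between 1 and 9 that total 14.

5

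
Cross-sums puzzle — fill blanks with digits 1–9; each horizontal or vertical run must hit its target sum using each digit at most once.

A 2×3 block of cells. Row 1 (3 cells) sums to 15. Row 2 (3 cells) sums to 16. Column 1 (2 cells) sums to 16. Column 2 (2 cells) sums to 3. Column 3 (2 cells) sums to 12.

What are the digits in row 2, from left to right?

16 in 2 cells must be {7,9}; 3 in 2 cells must be {1,2}.
Nothing is forced directly, so branch on (1,1), whose candidates are 7 or 9. If (1,1) = 7: that forces (1,2) = 2, after which (1,3) would have to be in {6} for the 15 across but in {3,4,5,7,8,9} for the 12 down — contradiction. So (1,1) = 9.
(2,1) = 16 − 9 = 7 completes the 16 down.
Given what's placed, (2,2) must be 1 to fit the 16 across and 3 down.
(2,3) = 16 − 8 = 8 completes the 16 across.
(1,2) = 3 − 1 = 2 completes the 3 down.
(1,3) = 15 − 11 = 4 completes the 15 across.

7, 1, 8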